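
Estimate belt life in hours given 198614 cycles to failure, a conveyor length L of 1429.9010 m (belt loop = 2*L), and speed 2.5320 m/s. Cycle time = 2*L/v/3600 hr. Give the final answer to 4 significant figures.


cycle_time = 2 * 1429.9010 / 2.5320 / 3600 = 0.31374 hr
life = 198614 * 0.31374 = 62310 hours


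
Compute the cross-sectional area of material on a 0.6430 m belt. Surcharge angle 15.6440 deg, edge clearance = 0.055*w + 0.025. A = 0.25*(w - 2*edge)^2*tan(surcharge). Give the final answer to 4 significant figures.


edge = 0.055*0.6430 + 0.025 = 0.060365 m
ew = 0.6430 - 2*0.060365 = 0.52227 m
A = 0.25 * 0.52227^2 * tan(15.6440 deg)
A = 0.01910 m^2


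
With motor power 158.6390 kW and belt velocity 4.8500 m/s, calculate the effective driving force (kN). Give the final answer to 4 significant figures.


Te = P / v = 158.6390 / 4.8500
Te = 32.71 kN


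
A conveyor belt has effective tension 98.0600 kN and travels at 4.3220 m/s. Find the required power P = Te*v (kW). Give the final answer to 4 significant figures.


P = Te * v = 98.0600 * 4.3220
P = 423.8 kW


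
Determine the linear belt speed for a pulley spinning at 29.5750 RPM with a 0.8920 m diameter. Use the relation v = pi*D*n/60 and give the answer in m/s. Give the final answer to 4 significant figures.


v = pi * 0.8920 * 29.5750 / 60
v = 1.381 m/s


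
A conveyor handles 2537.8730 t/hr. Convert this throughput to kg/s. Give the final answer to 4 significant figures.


m_dot = 2537.8730 * 1000 / 3600
m_dot = 705.0 kg/s


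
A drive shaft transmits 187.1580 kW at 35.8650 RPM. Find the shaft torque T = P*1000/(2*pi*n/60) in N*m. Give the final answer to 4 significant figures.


omega = 2*pi*35.8650/60 = 3.75577 rad/s
T = 187.1580*1000 / 3.75577
T = 49830 N*m


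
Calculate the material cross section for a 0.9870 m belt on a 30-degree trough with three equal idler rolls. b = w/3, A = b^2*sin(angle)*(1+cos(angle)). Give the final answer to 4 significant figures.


b = 0.9870/3 = 0.329 m
A = 0.329^2 * sin(30 deg) * (1 + cos(30 deg))
A = 0.1010 m^2


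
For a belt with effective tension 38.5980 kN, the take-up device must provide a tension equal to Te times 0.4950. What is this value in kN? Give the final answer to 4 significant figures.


T_tu = 38.5980 * 0.4950
T_tu = 19.11 kN


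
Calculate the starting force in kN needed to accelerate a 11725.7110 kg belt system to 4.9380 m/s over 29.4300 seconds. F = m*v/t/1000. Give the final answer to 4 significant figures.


F = 11725.7110 * 4.9380 / 29.4300 / 1000
F = 1.967 kN


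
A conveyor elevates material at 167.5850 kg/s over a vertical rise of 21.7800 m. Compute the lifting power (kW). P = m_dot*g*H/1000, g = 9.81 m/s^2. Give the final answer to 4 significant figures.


P = 167.5850 * 9.81 * 21.7800 / 1000
P = 35.81 kW


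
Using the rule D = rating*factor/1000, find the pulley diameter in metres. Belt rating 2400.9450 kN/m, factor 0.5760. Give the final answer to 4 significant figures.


D = 2400.9450 * 0.5760 / 1000
D = 1.383 m


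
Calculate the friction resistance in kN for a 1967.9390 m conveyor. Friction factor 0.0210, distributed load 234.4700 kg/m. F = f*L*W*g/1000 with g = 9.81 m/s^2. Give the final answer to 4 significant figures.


F = 0.0210 * 1967.9390 * 234.4700 * 9.81 / 1000
F = 95.06 kN


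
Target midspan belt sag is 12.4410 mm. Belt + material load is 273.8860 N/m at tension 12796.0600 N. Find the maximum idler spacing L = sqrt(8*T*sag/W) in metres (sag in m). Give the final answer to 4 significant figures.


sag = 12.4410/1000 = 0.012441 m
L = sqrt(8 * 12796.0600 * 0.012441 / 273.8860)
L = 2.156 m


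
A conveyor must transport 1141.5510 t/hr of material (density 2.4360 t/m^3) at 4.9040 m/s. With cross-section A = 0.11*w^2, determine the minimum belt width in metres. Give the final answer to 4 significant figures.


A_req = 1141.5510 / (4.9040 * 2.4360 * 3600) = 0.0265439 m^2
w = sqrt(0.0265439 / 0.11)
w = 0.4912 m


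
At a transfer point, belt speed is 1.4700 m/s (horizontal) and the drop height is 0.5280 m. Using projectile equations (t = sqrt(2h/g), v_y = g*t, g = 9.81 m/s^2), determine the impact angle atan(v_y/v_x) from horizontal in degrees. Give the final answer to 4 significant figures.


t = sqrt(2*0.5280/9.81) = 0.328093 s
v_y = 9.81 * 0.328093 = 3.21859 m/s
angle = atan(3.21859 / 1.4700) = 65.45 deg


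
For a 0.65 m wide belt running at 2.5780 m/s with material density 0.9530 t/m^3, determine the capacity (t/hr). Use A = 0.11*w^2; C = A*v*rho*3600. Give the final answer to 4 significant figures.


A = 0.11 * 0.65^2 = 0.046475 m^2
C = 0.046475 * 2.5780 * 0.9530 * 3600
C = 411.1 t/hr


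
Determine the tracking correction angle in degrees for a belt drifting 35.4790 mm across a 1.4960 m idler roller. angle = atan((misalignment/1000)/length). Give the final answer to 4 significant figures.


misalign_m = 35.4790 / 1000 = 0.035479 m
angle = atan(0.035479 / 1.4960)
angle = 1.359 deg


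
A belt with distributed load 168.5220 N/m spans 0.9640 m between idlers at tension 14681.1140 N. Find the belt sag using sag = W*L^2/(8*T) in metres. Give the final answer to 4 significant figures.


sag = 168.5220 * 0.9640^2 / (8 * 14681.1140)
sag = 0.001333 m


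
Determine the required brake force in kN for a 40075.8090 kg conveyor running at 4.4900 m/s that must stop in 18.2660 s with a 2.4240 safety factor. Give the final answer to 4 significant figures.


F = 40075.8090 * 4.4900 / 18.2660 * 2.4240 / 1000
F = 23.88 kN


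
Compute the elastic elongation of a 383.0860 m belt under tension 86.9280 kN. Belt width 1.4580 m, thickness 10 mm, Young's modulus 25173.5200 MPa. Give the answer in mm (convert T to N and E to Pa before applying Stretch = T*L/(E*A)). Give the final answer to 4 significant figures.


A = 1.4580 * 0.01 = 0.01458 m^2
Stretch = 86.9280*1000 * 383.0860 / (25173.5200e6 * 0.01458) * 1000
Stretch = 90.73 mm


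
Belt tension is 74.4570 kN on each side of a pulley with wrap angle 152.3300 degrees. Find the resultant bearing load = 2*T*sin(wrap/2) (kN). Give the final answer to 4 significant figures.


F = 2 * 74.4570 * sin(152.3300/2 deg)
F = 144.6 kN


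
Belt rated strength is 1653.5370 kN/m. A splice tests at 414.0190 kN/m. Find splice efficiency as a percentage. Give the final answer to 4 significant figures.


Eff = 414.0190 / 1653.5370 * 100
Eff = 25.04 %


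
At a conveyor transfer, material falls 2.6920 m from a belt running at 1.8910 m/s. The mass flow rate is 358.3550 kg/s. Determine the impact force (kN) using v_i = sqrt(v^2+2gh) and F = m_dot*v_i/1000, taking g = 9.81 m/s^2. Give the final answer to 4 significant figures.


v_i = sqrt(1.8910^2 + 2*9.81*2.6920) = 7.50952 m/s
F = 358.3550 * 7.50952 / 1000
F = 2.691 kN


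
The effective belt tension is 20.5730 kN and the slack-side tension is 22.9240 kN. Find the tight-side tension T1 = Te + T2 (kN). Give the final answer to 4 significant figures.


T1 = Te + T2 = 20.5730 + 22.9240
T1 = 43.50 kN


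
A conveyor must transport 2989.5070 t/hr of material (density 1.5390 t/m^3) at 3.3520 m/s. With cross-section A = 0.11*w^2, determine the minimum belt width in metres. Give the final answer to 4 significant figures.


A_req = 2989.5070 / (3.3520 * 1.5390 * 3600) = 0.160974 m^2
w = sqrt(0.160974 / 0.11)
w = 1.210 m


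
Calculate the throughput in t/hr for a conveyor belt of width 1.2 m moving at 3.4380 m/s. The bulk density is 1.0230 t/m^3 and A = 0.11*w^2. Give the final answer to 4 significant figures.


A = 0.11 * 1.2^2 = 0.1584 m^2
C = 0.1584 * 3.4380 * 1.0230 * 3600
C = 2006 t/hr


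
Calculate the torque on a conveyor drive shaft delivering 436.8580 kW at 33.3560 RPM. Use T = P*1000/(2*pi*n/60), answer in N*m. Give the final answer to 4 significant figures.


omega = 2*pi*33.3560/60 = 3.49303 rad/s
T = 436.8580*1000 / 3.49303
T = 125100 N*m


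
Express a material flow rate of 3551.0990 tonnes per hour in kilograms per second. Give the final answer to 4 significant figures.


m_dot = 3551.0990 * 1000 / 3600
m_dot = 986.4 kg/s


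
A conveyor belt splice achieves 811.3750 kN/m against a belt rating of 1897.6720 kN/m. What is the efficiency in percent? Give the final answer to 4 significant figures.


Eff = 811.3750 / 1897.6720 * 100
Eff = 42.76 %


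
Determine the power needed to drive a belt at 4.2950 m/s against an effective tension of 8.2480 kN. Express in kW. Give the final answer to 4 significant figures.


P = Te * v = 8.2480 * 4.2950
P = 35.43 kW


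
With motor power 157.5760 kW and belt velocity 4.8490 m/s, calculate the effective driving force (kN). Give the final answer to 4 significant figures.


Te = P / v = 157.5760 / 4.8490
Te = 32.50 kN


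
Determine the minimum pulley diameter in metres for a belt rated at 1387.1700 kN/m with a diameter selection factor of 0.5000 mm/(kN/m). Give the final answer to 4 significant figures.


D = 1387.1700 * 0.5000 / 1000
D = 0.6936 m


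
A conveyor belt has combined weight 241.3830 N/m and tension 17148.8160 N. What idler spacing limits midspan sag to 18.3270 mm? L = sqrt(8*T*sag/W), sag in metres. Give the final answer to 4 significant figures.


sag = 18.3270/1000 = 0.018327 m
L = sqrt(8 * 17148.8160 * 0.018327 / 241.3830)
L = 3.227 m


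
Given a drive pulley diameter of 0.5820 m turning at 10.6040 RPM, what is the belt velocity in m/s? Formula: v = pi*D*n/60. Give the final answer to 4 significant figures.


v = pi * 0.5820 * 10.6040 / 60
v = 0.3231 m/s


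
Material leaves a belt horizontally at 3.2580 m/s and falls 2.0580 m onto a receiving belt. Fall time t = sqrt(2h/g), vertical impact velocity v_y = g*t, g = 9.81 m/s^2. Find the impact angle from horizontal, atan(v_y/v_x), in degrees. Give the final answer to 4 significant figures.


t = sqrt(2*2.0580/9.81) = 0.647744 s
v_y = 9.81 * 0.647744 = 6.35437 m/s
angle = atan(6.35437 / 3.2580) = 62.85 deg


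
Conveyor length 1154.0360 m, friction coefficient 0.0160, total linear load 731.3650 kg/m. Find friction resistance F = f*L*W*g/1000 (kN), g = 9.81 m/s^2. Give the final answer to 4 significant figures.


F = 0.0160 * 1154.0360 * 731.3650 * 9.81 / 1000
F = 132.5 kN


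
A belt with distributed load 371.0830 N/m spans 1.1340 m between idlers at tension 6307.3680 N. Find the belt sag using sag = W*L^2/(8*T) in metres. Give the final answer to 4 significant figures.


sag = 371.0830 * 1.1340^2 / (8 * 6307.3680)
sag = 0.009457 m


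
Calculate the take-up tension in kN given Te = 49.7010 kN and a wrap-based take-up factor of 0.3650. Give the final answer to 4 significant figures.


T_tu = 49.7010 * 0.3650
T_tu = 18.14 kN


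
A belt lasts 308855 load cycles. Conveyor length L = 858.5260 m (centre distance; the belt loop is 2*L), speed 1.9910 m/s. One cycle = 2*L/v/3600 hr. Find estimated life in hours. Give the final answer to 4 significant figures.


cycle_time = 2 * 858.5260 / 1.9910 / 3600 = 0.239557 hr
life = 308855 * 0.239557 = 73990 hours


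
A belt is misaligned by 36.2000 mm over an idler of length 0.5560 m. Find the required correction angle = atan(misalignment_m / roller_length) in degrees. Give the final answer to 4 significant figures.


misalign_m = 36.2000 / 1000 = 0.036200 m
angle = atan(0.036200 / 0.5560)
angle = 3.725 deg


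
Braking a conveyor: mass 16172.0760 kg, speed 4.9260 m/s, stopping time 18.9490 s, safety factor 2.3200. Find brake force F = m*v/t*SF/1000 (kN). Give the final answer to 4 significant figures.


F = 16172.0760 * 4.9260 / 18.9490 * 2.3200 / 1000
F = 9.754 kN


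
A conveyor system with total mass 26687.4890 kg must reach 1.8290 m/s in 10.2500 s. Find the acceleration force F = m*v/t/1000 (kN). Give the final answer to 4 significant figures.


F = 26687.4890 * 1.8290 / 10.2500 / 1000
F = 4.762 kN


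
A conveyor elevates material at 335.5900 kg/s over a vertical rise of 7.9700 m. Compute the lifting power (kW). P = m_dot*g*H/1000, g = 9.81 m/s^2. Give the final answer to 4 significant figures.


P = 335.5900 * 9.81 * 7.9700 / 1000
P = 26.24 kW


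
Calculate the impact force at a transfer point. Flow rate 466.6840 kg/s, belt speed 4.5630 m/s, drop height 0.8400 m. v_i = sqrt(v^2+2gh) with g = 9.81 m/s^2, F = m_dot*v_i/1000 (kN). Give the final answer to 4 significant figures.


v_i = sqrt(4.5630^2 + 2*9.81*0.8400) = 6.10752 m/s
F = 466.6840 * 6.10752 / 1000
F = 2.850 kN


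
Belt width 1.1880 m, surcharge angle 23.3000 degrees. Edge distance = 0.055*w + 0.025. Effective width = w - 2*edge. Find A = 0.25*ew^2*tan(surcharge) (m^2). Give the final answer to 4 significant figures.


edge = 0.055*1.1880 + 0.025 = 0.09034 m
ew = 1.1880 - 2*0.09034 = 1.00732 m
A = 0.25 * 1.00732^2 * tan(23.3000 deg)
A = 0.1092 m^2


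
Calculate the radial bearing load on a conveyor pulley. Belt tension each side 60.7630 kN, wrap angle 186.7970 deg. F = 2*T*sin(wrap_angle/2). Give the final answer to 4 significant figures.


F = 2 * 60.7630 * sin(186.7970/2 deg)
F = 121.3 kN


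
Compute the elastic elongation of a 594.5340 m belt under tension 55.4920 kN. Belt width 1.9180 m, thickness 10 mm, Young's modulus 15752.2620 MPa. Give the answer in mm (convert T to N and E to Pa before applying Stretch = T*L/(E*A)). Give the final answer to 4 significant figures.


A = 1.9180 * 0.01 = 0.01918 m^2
Stretch = 55.4920*1000 * 594.5340 / (15752.2620e6 * 0.01918) * 1000
Stretch = 109.2 mm


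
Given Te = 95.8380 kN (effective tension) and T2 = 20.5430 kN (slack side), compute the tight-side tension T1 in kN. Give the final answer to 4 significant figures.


T1 = Te + T2 = 95.8380 + 20.5430
T1 = 116.4 kN


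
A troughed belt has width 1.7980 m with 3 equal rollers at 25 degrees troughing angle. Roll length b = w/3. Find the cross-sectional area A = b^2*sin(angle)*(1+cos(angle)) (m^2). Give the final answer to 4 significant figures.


b = 1.7980/3 = 0.599333 m
A = 0.599333^2 * sin(25 deg) * (1 + cos(25 deg))
A = 0.2894 m^2


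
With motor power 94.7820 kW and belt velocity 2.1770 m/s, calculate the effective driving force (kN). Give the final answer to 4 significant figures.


Te = P / v = 94.7820 / 2.1770
Te = 43.54 kN


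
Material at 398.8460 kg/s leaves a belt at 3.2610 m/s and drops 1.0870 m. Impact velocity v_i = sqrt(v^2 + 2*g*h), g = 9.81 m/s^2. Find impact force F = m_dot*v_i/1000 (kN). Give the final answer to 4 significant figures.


v_i = sqrt(3.2610^2 + 2*9.81*1.0870) = 5.65341 m/s
F = 398.8460 * 5.65341 / 1000
F = 2.255 kN


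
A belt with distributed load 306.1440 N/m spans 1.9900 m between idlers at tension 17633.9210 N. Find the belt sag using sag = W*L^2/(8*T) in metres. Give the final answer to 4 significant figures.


sag = 306.1440 * 1.9900^2 / (8 * 17633.9210)
sag = 0.008594 m


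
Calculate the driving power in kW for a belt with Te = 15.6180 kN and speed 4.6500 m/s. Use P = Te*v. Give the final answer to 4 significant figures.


P = Te * v = 15.6180 * 4.6500
P = 72.62 kW


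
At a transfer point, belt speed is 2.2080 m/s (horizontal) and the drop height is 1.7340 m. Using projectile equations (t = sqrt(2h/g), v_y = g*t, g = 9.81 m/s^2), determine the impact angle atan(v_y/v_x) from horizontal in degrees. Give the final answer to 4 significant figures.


t = sqrt(2*1.7340/9.81) = 0.594573 s
v_y = 9.81 * 0.594573 = 5.83276 m/s
angle = atan(5.83276 / 2.2080) = 69.27 deg


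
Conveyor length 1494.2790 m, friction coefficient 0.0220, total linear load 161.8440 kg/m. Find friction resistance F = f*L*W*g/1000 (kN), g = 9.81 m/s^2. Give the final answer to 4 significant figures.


F = 0.0220 * 1494.2790 * 161.8440 * 9.81 / 1000
F = 52.19 kN


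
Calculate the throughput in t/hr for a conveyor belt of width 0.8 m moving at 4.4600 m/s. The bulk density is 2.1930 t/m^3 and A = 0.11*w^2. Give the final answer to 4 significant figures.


A = 0.11 * 0.8^2 = 0.0704 m^2
C = 0.0704 * 4.4600 * 2.1930 * 3600
C = 2479 t/hr


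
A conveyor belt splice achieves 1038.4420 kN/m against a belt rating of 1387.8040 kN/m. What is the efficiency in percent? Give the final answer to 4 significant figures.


Eff = 1038.4420 / 1387.8040 * 100
Eff = 74.83 %


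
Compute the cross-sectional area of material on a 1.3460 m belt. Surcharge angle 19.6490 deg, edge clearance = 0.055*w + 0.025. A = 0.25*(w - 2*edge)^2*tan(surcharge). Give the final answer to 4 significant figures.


edge = 0.055*1.3460 + 0.025 = 0.09903 m
ew = 1.3460 - 2*0.09903 = 1.14794 m
A = 0.25 * 1.14794^2 * tan(19.6490 deg)
A = 0.1176 m^2


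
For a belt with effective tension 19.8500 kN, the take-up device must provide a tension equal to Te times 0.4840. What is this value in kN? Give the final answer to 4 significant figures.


T_tu = 19.8500 * 0.4840
T_tu = 9.607 kN


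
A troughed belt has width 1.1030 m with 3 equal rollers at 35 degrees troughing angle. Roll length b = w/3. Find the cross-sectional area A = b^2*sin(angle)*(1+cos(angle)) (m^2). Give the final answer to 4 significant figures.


b = 1.1030/3 = 0.367667 m
A = 0.367667^2 * sin(35 deg) * (1 + cos(35 deg))
A = 0.1410 m^2


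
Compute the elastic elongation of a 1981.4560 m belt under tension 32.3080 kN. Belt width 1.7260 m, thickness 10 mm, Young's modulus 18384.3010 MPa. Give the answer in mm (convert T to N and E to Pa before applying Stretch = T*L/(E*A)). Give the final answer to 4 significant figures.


A = 1.7260 * 0.01 = 0.01726 m^2
Stretch = 32.3080*1000 * 1981.4560 / (18384.3010e6 * 0.01726) * 1000
Stretch = 201.7 mm


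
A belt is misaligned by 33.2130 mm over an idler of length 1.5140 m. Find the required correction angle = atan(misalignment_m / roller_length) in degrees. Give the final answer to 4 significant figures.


misalign_m = 33.2130 / 1000 = 0.033213 m
angle = atan(0.033213 / 1.5140)
angle = 1.257 deg


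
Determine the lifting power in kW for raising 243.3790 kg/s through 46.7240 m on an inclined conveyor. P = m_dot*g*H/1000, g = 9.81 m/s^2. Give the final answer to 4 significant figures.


P = 243.3790 * 9.81 * 46.7240 / 1000
P = 111.6 kW


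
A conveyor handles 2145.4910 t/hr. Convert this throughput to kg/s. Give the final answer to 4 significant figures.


m_dot = 2145.4910 * 1000 / 3600
m_dot = 596.0 kg/s


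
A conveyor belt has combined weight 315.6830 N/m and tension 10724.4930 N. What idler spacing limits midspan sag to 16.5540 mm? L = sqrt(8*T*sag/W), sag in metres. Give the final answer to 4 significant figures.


sag = 16.5540/1000 = 0.016554 m
L = sqrt(8 * 10724.4930 * 0.016554 / 315.6830)
L = 2.121 m


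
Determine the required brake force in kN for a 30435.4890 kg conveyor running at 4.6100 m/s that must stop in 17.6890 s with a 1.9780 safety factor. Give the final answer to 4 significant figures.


F = 30435.4890 * 4.6100 / 17.6890 * 1.9780 / 1000
F = 15.69 kN


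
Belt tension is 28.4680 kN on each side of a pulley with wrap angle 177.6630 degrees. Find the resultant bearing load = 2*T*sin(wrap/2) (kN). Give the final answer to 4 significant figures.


F = 2 * 28.4680 * sin(177.6630/2 deg)
F = 56.92 kN


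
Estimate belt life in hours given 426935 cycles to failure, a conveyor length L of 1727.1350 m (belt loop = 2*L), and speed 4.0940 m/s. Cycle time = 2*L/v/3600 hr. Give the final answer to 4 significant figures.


cycle_time = 2 * 1727.1350 / 4.0940 / 3600 = 0.234372 hr
life = 426935 * 0.234372 = 100100 hours


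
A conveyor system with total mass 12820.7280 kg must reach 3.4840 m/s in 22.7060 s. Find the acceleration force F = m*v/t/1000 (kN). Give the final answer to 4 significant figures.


F = 12820.7280 * 3.4840 / 22.7060 / 1000
F = 1.967 kN


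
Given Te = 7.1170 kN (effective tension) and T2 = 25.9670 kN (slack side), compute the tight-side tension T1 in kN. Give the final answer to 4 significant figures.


T1 = Te + T2 = 7.1170 + 25.9670
T1 = 33.08 kN


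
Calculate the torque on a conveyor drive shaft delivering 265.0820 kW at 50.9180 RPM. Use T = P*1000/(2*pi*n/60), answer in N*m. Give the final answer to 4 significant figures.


omega = 2*pi*50.9180/60 = 5.33212 rad/s
T = 265.0820*1000 / 5.33212
T = 49710 N*m


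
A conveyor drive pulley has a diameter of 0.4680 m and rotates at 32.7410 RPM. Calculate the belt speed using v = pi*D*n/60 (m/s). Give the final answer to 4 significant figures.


v = pi * 0.4680 * 32.7410 / 60
v = 0.8023 m/s


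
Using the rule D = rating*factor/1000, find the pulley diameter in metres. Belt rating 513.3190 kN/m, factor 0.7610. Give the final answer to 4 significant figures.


D = 513.3190 * 0.7610 / 1000
D = 0.3906 m


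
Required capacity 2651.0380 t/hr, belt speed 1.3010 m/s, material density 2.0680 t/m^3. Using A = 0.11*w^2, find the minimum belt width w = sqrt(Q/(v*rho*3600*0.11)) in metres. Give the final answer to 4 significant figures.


A_req = 2651.0380 / (1.3010 * 2.0680 * 3600) = 0.273707 m^2
w = sqrt(0.273707 / 0.11)
w = 1.577 m


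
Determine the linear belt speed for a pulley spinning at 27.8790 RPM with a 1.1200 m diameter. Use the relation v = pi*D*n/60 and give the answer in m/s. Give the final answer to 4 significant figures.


v = pi * 1.1200 * 27.8790 / 60
v = 1.635 m/s


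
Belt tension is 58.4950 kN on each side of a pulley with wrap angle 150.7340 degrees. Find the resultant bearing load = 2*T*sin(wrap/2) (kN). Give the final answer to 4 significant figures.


F = 2 * 58.4950 * sin(150.7340/2 deg)
F = 113.2 kN


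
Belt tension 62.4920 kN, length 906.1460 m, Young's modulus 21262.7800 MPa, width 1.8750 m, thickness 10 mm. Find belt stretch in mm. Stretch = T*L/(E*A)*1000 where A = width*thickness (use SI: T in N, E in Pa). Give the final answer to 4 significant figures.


A = 1.8750 * 0.01 = 0.01875 m^2
Stretch = 62.4920*1000 * 906.1460 / (21262.7800e6 * 0.01875) * 1000
Stretch = 142.0 mm


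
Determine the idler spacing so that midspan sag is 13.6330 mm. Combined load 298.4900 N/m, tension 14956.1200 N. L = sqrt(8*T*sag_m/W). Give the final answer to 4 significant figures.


sag = 13.6330/1000 = 0.013633 m
L = sqrt(8 * 14956.1200 * 0.013633 / 298.4900)
L = 2.338 m


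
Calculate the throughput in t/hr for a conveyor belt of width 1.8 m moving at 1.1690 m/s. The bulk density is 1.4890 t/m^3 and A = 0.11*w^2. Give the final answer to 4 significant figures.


A = 0.11 * 1.8^2 = 0.3564 m^2
C = 0.3564 * 1.1690 * 1.4890 * 3600
C = 2233 t/hr


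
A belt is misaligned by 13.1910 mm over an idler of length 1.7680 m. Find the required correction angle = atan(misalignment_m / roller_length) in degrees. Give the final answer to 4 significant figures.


misalign_m = 13.1910 / 1000 = 0.013191 m
angle = atan(0.013191 / 1.7680)
angle = 0.4275 deg


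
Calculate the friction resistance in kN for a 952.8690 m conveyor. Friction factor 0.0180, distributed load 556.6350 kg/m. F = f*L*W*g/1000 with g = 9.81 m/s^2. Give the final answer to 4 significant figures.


F = 0.0180 * 952.8690 * 556.6350 * 9.81 / 1000
F = 93.66 kN


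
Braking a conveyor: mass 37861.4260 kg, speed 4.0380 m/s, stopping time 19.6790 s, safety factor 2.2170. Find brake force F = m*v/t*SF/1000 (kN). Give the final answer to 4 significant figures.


F = 37861.4260 * 4.0380 / 19.6790 * 2.2170 / 1000
F = 17.22 kN


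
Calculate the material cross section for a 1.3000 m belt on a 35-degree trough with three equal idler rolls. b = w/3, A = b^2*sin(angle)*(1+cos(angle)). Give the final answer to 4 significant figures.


b = 1.3000/3 = 0.433333 m
A = 0.433333^2 * sin(35 deg) * (1 + cos(35 deg))
A = 0.1959 m^2


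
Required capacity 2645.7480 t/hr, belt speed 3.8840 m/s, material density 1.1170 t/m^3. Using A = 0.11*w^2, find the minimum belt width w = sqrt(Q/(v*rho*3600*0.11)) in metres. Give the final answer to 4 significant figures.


A_req = 2645.7480 / (3.8840 * 1.1170 * 3600) = 0.1694 m^2
w = sqrt(0.1694 / 0.11)
w = 1.241 m


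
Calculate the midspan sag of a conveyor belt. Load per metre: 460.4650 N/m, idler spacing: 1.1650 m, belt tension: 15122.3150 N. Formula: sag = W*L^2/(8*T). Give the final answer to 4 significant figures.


sag = 460.4650 * 1.1650^2 / (8 * 15122.3150)
sag = 0.005166 m


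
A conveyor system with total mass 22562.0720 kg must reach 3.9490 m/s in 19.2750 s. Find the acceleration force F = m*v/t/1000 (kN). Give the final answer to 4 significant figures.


F = 22562.0720 * 3.9490 / 19.2750 / 1000
F = 4.622 kN


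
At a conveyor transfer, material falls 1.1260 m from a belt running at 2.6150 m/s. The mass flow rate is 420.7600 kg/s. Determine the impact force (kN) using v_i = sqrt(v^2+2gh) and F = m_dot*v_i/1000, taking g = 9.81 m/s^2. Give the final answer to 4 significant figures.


v_i = sqrt(2.6150^2 + 2*9.81*1.1260) = 5.37869 m/s
F = 420.7600 * 5.37869 / 1000
F = 2.263 kN


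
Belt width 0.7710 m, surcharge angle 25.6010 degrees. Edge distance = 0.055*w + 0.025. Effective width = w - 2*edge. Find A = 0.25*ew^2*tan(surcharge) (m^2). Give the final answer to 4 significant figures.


edge = 0.055*0.7710 + 0.025 = 0.067405 m
ew = 0.7710 - 2*0.067405 = 0.63619 m
A = 0.25 * 0.63619^2 * tan(25.6010 deg)
A = 0.04848 m^2


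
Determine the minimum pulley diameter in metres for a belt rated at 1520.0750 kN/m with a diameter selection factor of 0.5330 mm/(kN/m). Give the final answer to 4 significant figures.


D = 1520.0750 * 0.5330 / 1000
D = 0.8102 m


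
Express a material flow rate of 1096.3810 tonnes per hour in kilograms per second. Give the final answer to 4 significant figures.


m_dot = 1096.3810 * 1000 / 3600
m_dot = 304.6 kg/s


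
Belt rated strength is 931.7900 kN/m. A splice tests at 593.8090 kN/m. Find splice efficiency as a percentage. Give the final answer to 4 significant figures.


Eff = 593.8090 / 931.7900 * 100
Eff = 63.73 %


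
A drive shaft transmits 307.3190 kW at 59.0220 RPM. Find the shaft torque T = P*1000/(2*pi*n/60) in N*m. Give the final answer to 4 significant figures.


omega = 2*pi*59.0220/60 = 6.18077 rad/s
T = 307.3190*1000 / 6.18077
T = 49720 N*m


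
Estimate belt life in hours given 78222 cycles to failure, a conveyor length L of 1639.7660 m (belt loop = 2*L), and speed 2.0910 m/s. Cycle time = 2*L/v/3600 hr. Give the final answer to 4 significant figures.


cycle_time = 2 * 1639.7660 / 2.0910 / 3600 = 0.435668 hr
life = 78222 * 0.435668 = 34080 hours


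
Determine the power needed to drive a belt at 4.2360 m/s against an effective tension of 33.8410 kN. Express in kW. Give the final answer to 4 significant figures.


P = Te * v = 33.8410 * 4.2360
P = 143.4 kW


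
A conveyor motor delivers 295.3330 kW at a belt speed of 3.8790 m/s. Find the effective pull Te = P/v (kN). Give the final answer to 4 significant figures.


Te = P / v = 295.3330 / 3.8790
Te = 76.14 kN


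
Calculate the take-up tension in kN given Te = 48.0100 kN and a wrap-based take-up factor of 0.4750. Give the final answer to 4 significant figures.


T_tu = 48.0100 * 0.4750
T_tu = 22.80 kN


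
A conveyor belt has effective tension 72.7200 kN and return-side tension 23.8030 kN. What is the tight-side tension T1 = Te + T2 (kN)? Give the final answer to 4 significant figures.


T1 = Te + T2 = 72.7200 + 23.8030
T1 = 96.52 kN


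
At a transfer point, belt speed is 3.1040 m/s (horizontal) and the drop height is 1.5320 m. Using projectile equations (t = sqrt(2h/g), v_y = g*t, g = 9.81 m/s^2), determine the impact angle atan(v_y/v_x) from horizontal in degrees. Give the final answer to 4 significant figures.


t = sqrt(2*1.5320/9.81) = 0.558869 s
v_y = 9.81 * 0.558869 = 5.4825 m/s
angle = atan(5.4825 / 3.1040) = 60.48 deg


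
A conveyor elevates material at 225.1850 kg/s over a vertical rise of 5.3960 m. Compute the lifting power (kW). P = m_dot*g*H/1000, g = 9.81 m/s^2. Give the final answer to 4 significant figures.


P = 225.1850 * 9.81 * 5.3960 / 1000
P = 11.92 kW


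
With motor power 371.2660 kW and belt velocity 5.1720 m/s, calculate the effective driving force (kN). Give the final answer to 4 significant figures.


Te = P / v = 371.2660 / 5.1720
Te = 71.78 kN


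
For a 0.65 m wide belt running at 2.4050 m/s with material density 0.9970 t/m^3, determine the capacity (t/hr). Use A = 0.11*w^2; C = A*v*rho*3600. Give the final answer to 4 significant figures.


A = 0.11 * 0.65^2 = 0.046475 m^2
C = 0.046475 * 2.4050 * 0.9970 * 3600
C = 401.2 t/hr


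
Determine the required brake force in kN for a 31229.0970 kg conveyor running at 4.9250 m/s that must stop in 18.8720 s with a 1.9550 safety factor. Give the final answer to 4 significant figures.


F = 31229.0970 * 4.9250 / 18.8720 * 1.9550 / 1000
F = 15.93 kN


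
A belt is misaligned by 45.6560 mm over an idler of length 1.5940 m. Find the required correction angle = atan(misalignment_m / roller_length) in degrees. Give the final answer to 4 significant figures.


misalign_m = 45.6560 / 1000 = 0.045656 m
angle = atan(0.045656 / 1.5940)
angle = 1.641 deg


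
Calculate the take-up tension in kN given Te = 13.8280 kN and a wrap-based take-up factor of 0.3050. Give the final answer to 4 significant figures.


T_tu = 13.8280 * 0.3050
T_tu = 4.218 kN


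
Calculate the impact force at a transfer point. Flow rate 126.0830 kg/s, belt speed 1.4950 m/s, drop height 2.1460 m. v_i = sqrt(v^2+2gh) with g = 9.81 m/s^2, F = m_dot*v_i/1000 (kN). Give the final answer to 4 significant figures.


v_i = sqrt(1.4950^2 + 2*9.81*2.1460) = 6.65879 m/s
F = 126.0830 * 6.65879 / 1000
F = 0.8396 kN


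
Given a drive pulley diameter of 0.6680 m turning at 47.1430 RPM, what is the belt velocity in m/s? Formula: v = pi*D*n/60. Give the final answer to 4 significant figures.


v = pi * 0.6680 * 47.1430 / 60
v = 1.649 m/s


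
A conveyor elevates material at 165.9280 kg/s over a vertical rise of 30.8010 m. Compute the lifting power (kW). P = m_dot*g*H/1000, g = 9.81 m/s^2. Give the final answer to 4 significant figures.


P = 165.9280 * 9.81 * 30.8010 / 1000
P = 50.14 kW


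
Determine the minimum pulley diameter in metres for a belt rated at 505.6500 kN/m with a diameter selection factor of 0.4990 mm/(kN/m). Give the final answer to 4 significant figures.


D = 505.6500 * 0.4990 / 1000
D = 0.2523 m


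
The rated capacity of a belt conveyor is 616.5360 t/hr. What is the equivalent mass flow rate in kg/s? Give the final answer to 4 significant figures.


m_dot = 616.5360 * 1000 / 3600
m_dot = 171.3 kg/s


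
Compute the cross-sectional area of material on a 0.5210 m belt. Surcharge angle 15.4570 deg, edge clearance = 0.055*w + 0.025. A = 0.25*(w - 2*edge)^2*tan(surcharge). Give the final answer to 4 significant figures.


edge = 0.055*0.5210 + 0.025 = 0.053655 m
ew = 0.5210 - 2*0.053655 = 0.41369 m
A = 0.25 * 0.41369^2 * tan(15.4570 deg)
A = 0.01183 m^2


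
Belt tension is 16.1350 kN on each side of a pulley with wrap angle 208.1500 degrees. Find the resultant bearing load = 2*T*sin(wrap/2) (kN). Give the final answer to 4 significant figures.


F = 2 * 16.1350 * sin(208.1500/2 deg)
F = 31.30 kN


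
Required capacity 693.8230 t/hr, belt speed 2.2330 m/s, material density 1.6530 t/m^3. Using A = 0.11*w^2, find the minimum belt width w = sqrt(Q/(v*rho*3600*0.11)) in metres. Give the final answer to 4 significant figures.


A_req = 693.8230 / (2.2330 * 1.6530 * 3600) = 0.0522137 m^2
w = sqrt(0.0522137 / 0.11)
w = 0.6890 m


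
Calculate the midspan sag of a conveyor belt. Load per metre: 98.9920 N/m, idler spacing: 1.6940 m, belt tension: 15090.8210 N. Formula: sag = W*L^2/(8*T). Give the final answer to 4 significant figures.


sag = 98.9920 * 1.6940^2 / (8 * 15090.8210)
sag = 0.002353 m


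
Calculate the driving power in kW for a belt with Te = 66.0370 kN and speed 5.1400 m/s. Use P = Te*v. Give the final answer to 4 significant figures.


P = Te * v = 66.0370 * 5.1400
P = 339.4 kW


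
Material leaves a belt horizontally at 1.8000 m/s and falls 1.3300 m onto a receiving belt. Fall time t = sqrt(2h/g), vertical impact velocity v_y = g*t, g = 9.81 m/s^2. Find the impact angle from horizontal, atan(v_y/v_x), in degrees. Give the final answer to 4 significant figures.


t = sqrt(2*1.3300/9.81) = 0.520722 s
v_y = 9.81 * 0.520722 = 5.10828 m/s
angle = atan(5.10828 / 1.8000) = 70.59 deg


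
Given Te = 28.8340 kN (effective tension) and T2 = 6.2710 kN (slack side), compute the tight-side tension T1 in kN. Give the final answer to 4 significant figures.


T1 = Te + T2 = 28.8340 + 6.2710
T1 = 35.10 kN


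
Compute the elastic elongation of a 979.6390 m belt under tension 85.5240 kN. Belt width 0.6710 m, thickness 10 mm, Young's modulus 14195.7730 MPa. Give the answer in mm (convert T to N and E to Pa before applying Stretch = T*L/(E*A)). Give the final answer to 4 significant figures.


A = 0.6710 * 0.01 = 0.00671 m^2
Stretch = 85.5240*1000 * 979.6390 / (14195.7730e6 * 0.00671) * 1000
Stretch = 879.6 mm


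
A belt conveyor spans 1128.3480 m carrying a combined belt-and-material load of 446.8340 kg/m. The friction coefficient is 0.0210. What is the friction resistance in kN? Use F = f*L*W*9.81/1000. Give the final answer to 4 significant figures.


F = 0.0210 * 1128.3480 * 446.8340 * 9.81 / 1000
F = 103.9 kN


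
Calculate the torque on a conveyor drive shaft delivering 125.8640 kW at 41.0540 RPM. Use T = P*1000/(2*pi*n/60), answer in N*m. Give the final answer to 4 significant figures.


omega = 2*pi*41.0540/60 = 4.29916 rad/s
T = 125.8640*1000 / 4.29916
T = 29280 N*m


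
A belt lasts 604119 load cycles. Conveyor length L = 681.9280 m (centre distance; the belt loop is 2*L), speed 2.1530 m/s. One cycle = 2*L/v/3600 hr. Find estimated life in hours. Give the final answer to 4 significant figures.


cycle_time = 2 * 681.9280 / 2.1530 / 3600 = 0.175963 hr
life = 604119 * 0.175963 = 106300 hours


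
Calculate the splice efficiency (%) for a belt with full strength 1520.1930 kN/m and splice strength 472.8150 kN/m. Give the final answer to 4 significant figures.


Eff = 472.8150 / 1520.1930 * 100
Eff = 31.10 %


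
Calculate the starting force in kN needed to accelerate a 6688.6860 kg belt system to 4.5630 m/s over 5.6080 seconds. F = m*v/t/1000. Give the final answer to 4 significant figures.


F = 6688.6860 * 4.5630 / 5.6080 / 1000
F = 5.442 kN


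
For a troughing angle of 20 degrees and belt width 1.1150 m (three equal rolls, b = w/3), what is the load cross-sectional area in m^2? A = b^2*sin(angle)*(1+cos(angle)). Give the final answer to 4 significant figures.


b = 1.1150/3 = 0.371667 m
A = 0.371667^2 * sin(20 deg) * (1 + cos(20 deg))
A = 0.09164 m^2


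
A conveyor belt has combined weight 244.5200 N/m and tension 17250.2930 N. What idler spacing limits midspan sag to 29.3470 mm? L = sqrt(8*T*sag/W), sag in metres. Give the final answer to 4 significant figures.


sag = 29.3470/1000 = 0.029347 m
L = sqrt(8 * 17250.2930 * 0.029347 / 244.5200)
L = 4.070 m


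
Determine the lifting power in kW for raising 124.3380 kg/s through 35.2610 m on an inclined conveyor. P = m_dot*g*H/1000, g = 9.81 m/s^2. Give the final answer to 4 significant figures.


P = 124.3380 * 9.81 * 35.2610 / 1000
P = 43.01 kW


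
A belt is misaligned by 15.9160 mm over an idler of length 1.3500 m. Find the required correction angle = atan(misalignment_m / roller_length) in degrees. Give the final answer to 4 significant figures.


misalign_m = 15.9160 / 1000 = 0.015916 m
angle = atan(0.015916 / 1.3500)
angle = 0.6755 deg


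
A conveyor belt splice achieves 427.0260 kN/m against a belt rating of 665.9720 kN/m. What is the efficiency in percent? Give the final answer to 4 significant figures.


Eff = 427.0260 / 665.9720 * 100
Eff = 64.12 %


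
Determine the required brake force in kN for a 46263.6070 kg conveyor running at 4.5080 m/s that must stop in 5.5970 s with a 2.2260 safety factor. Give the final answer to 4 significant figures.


F = 46263.6070 * 4.5080 / 5.5970 * 2.2260 / 1000
F = 82.95 kN


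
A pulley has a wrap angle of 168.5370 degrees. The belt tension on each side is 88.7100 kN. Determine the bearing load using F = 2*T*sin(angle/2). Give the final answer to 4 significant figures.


F = 2 * 88.7100 * sin(168.5370/2 deg)
F = 176.5 kN


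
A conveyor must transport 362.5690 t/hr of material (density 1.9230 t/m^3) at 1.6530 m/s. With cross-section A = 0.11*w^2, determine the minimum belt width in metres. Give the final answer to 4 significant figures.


A_req = 362.5690 / (1.6530 * 1.9230 * 3600) = 0.0316837 m^2
w = sqrt(0.0316837 / 0.11)
w = 0.5367 m


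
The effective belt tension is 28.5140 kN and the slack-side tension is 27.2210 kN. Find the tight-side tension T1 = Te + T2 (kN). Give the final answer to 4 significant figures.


T1 = Te + T2 = 28.5140 + 27.2210
T1 = 55.73 kN


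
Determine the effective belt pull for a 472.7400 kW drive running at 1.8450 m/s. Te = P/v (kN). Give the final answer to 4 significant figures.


Te = P / v = 472.7400 / 1.8450
Te = 256.2 kN


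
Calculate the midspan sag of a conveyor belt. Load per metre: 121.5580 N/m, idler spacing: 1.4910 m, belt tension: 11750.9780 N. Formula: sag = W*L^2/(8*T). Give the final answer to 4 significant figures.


sag = 121.5580 * 1.4910^2 / (8 * 11750.9780)
sag = 0.002875 m


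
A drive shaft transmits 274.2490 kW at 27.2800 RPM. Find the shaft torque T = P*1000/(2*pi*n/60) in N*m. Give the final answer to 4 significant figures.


omega = 2*pi*27.2800/60 = 2.85675 rad/s
T = 274.2490*1000 / 2.85675
T = 96000 N*m


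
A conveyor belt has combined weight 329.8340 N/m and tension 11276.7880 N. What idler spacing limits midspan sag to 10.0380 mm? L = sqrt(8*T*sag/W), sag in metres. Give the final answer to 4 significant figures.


sag = 10.0380/1000 = 0.010038 m
L = sqrt(8 * 11276.7880 * 0.010038 / 329.8340)
L = 1.657 m


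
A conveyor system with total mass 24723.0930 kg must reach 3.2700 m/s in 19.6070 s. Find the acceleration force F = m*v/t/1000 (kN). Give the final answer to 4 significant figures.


F = 24723.0930 * 3.2700 / 19.6070 / 1000
F = 4.123 kN


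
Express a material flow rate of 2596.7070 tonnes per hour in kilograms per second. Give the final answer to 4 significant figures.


m_dot = 2596.7070 * 1000 / 3600
m_dot = 721.3 kg/s


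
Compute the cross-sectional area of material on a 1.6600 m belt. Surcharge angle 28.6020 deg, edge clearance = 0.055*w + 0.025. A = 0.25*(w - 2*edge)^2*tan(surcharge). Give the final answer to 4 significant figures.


edge = 0.055*1.6600 + 0.025 = 0.1163 m
ew = 1.6600 - 2*0.1163 = 1.4274 m
A = 0.25 * 1.4274^2 * tan(28.6020 deg)
A = 0.2777 m^2


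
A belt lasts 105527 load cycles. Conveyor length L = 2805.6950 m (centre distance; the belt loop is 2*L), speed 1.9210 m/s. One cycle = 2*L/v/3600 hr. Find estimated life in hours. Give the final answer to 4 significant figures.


cycle_time = 2 * 2805.6950 / 1.9210 / 3600 = 0.81141 hr
life = 105527 * 0.81141 = 85630 hours


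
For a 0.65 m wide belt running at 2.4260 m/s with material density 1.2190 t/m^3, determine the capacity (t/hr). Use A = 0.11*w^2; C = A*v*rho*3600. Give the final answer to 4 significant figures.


A = 0.11 * 0.65^2 = 0.046475 m^2
C = 0.046475 * 2.4260 * 1.2190 * 3600
C = 494.8 t/hr


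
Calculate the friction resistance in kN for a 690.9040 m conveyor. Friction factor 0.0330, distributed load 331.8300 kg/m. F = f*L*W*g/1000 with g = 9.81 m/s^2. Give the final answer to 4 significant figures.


F = 0.0330 * 690.9040 * 331.8300 * 9.81 / 1000
F = 74.22 kN


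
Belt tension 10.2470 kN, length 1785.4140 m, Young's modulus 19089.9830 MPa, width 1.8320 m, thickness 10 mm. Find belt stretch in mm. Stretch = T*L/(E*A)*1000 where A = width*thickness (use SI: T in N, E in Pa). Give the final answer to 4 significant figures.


A = 1.8320 * 0.01 = 0.01832 m^2
Stretch = 10.2470*1000 * 1785.4140 / (19089.9830e6 * 0.01832) * 1000
Stretch = 52.31 mm
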